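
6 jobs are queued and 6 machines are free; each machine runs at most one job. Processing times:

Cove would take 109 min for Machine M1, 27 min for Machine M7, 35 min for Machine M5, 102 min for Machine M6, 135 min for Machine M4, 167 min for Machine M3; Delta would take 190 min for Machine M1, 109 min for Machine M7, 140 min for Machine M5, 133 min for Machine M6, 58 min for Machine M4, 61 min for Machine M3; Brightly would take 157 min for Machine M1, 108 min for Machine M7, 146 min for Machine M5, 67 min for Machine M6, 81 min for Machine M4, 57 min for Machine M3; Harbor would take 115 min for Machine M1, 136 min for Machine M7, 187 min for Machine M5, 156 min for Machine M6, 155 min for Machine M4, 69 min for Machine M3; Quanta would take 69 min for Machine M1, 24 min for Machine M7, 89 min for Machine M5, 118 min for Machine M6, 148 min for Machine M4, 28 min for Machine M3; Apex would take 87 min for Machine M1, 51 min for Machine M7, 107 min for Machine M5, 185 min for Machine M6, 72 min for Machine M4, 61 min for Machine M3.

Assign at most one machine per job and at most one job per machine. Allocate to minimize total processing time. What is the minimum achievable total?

Min total: 340 min

Optimal: Cove→Machine M5 (35 min), Delta→Machine M4 (58 min), Brightly→Machine M6 (67 min), Harbor→Machine M3 (69 min), Quanta→Machine M7 (24 min), Apex→Machine M1 (87 min) — total 35+58+67+69+24+87 = 340 min.
Row-greedy (each job in turn takes its cheapest remaining machine) gives 531 min, worse by 191.
Next-best assignment: Cove→Machine M5, Delta→Machine M4, Brightly→Machine M6, Harbor→Machine M3, Quanta→Machine M1, Apex→Machine M7 = 349 min.
Every other assignment is strictly worse.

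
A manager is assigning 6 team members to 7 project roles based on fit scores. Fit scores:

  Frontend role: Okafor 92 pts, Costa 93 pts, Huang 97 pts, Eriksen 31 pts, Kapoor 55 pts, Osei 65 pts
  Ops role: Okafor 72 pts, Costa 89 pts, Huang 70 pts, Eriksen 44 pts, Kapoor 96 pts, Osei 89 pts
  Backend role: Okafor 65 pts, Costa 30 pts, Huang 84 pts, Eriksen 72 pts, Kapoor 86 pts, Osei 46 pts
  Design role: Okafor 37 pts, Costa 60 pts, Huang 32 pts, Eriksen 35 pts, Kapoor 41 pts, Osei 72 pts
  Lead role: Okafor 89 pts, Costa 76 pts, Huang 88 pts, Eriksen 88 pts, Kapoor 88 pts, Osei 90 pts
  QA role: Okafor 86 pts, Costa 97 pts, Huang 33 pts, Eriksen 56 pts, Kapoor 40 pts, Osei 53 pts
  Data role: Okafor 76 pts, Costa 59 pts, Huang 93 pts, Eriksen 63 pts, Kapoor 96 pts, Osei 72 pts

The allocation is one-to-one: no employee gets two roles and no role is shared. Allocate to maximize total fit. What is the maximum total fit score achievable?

Optimal: Okafor→Frontend role (92 pts), Costa→QA role (97 pts), Huang→Backend role (84 pts), Eriksen→Lead role (88 pts), Kapoor→Data role (96 pts), Osei→Ops role (89 pts) — total 92+97+84+88+96+89 = 546 pts.
Checked against all permutations: 546 pts is optimal.

Maximum total: 546 pts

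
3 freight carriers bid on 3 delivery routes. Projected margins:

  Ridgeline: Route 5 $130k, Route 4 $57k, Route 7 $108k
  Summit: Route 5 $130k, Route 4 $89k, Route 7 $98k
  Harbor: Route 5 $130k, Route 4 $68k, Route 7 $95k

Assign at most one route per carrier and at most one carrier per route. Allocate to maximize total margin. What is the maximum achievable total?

Maximum total: $327k

This is a one-to-one assignment (maximum-weight bipartite matching).
Optimal: Ridgeline→Route 7 ($108k), Summit→Route 4 ($89k), Harbor→Route 5 ($130k) — total 108+89+130 = $327k.
Max-entry greedy (repeatedly take the single best remaining cell) gives $296k, worse by 31.
Next-best assignment: Ridgeline→Route 5, Summit→Route 4, Harbor→Route 7 = $314k.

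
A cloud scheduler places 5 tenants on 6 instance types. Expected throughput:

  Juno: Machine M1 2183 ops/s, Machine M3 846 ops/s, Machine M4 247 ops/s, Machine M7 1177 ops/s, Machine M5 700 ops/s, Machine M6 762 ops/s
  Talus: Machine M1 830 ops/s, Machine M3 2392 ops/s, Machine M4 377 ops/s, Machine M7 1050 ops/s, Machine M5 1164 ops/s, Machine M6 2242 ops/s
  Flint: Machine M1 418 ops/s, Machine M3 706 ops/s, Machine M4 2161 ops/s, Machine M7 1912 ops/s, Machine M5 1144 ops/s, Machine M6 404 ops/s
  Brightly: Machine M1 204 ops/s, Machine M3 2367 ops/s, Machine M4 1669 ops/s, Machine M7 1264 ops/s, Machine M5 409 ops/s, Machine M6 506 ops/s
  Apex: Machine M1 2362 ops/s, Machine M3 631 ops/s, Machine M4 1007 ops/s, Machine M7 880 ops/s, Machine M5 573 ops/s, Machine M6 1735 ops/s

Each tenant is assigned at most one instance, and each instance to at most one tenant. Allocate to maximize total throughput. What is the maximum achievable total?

This is a one-to-one assignment (maximum-weight bipartite matching).
Optimal: Juno→Machine M7 (1177 ops/s), Talus→Machine M6 (2242 ops/s), Flint→Machine M4 (2161 ops/s), Brightly→Machine M3 (2367 ops/s), Apex→Machine M1 (2362 ops/s) — total 1177+2242+2161+2367+2362 = 10309 ops/s.
Row-greedy (each tenant in turn takes its best remaining instance) gives 9735 ops/s, worse by 574.

Maximum total: 10309 ops/s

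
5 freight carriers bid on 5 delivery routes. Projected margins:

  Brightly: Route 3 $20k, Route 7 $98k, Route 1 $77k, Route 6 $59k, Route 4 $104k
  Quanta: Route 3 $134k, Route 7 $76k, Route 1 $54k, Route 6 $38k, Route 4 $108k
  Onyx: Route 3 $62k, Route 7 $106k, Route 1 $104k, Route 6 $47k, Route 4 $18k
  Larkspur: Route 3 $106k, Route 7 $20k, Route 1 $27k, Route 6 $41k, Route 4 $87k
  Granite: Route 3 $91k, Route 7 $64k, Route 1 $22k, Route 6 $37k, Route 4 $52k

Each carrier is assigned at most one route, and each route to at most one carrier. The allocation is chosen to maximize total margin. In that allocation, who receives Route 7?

Brightly receives Route 7.

Optimal: Brightly→Route 7 ($98k), Quanta→Route 3 ($134k), Onyx→Route 1 ($104k), Larkspur→Route 4 ($87k), Granite→Route 6 ($37k) — total 98+134+104+87+37 = $460k.
Column-greedy (each route in turn goes to its best remaining carrier) gives $410k, worse by 50.
Brightly's own top route is Route 4 ($104k), but forcing Brightly→Route 4 and reassigning the rest optimally gives only $447k — worse by 13.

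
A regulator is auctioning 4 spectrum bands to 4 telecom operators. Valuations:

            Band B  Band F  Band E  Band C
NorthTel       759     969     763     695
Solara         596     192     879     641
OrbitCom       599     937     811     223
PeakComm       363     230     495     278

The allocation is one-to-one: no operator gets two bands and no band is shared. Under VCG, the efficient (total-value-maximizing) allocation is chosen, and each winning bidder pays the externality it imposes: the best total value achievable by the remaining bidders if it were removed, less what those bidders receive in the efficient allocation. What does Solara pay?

Solara pays $196M.

Efficient allocation: NorthTel→Band C ($695M), Solara→Band E ($879M), OrbitCom→Band F ($937M), PeakComm→Band B ($363M); total welfare W = $2874M.
Solara receives Band E at value $879M, so the others get W − 879 = $1995M.
Without Solara: best allocation of the remaining 3 bidders over all 4 bands is NorthTel→Band B ($759M), OrbitCom→Band F ($937M), PeakComm→Band E ($495M), total $2191M.
VCG payment = (others' best without Solara) − (others' welfare with Solara) = 2191 − 1995 = $196M.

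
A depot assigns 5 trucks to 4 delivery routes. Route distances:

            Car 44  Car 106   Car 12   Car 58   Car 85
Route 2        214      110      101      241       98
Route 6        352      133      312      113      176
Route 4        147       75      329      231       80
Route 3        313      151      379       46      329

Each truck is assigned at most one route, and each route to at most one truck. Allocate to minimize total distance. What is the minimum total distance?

Treat this as an assignment problem: match each truck to one route.
Optimal: Car 12→Route 2 (101 km), Car 106→Route 6 (133 km), Car 85→Route 4 (80 km), Car 58→Route 3 (46 km) — total 101+133+80+46 = 360 km.
Row-greedy (each truck in turn takes its cheapest remaining route) gives 615 km, worse by 255.
Next-best assignment: Car 12→Route 2, Car 85→Route 6, Car 106→Route 4, Car 58→Route 3 = 398 km.

Min total: 360 km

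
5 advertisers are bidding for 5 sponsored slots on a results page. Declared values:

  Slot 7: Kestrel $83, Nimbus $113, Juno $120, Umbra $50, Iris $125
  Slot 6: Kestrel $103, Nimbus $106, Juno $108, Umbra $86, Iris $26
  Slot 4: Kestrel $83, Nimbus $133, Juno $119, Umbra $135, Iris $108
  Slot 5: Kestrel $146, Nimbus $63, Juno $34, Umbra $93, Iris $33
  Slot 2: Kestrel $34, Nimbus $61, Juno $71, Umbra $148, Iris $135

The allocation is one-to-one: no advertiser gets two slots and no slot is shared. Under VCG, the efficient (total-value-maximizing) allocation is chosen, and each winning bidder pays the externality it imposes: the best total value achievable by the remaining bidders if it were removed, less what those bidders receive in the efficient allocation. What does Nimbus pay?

Efficient allocation: Kestrel→Slot 5 ($146), Nimbus→Slot 4 ($133), Juno→Slot 6 ($108), Umbra→Slot 2 ($148), Iris→Slot 7 ($125); total welfare W = $660.
Nimbus receives Slot 4 at value $133, so the others get W − 133 = $527.
Without Nimbus: best allocation of the remaining 4 bidders over all 5 slots is Kestrel→Slot 5 ($146), Juno→Slot 4 ($119), Umbra→Slot 2 ($148), Iris→Slot 7 ($125), total $538.
VCG payment = (others' best without Nimbus) − (others' welfare with Nimbus) = 538 − 527 = $11.

Nimbus pays $11.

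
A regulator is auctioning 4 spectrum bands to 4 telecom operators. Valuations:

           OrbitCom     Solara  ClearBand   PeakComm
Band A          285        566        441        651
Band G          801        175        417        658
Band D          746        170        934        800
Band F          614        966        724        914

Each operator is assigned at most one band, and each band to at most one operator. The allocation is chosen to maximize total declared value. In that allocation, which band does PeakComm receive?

PeakComm receives Band A.

Treat this as an assignment problem: match each operator to one band.
Optimal: OrbitCom→Band G ($801M), Solara→Band F ($966M), ClearBand→Band D ($934M), PeakComm→Band A ($651M) — total 801+966+934+651 = $3352M.
Every other assignment is strictly worse.
PeakComm's own top band is Band F ($914M), but forcing PeakComm→Band F and reassigning the rest optimally gives only $3215M — worse by 137.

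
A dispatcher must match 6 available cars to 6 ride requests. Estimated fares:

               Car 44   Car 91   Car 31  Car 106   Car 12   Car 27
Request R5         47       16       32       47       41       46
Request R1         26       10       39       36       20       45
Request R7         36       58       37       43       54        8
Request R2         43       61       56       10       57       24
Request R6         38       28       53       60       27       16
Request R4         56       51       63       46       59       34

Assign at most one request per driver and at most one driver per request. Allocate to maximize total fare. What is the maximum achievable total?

Optimal: Car 44→Request R5 ($47), Car 91→Request R7 ($58), Car 31→Request R4 ($63), Car 106→Request R6 ($60), Car 12→Request R2 ($57), Car 27→Request R1 ($45) — total 47+58+63+60+57+45 = $330.
Row-greedy (each driver in turn takes its best remaining request) gives $316, worse by 14.
No other one-to-one assignment exceeds $330.

Maximum total: $330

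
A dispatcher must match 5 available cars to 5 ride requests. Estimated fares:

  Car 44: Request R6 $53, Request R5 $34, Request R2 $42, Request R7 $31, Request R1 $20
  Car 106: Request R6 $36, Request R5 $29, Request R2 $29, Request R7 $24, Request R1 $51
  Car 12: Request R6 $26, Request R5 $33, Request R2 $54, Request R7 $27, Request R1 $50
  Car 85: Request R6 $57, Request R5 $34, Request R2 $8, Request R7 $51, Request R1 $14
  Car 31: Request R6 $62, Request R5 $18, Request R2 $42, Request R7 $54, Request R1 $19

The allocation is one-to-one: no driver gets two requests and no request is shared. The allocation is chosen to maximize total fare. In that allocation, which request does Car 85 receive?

Car 85 receives Request R7.

This is a one-to-one assignment (maximum-weight bipartite matching).
Optimal: Car 44→Request R5 ($34), Car 106→Request R1 ($51), Car 12→Request R2 ($54), Car 85→Request R7 ($51), Car 31→Request R6 ($62) — total 34+51+54+51+62 = $252.
Row-greedy (each driver in turn takes its best remaining request) gives $227, worse by 25.
Next-best assignment: Car 44→Request R5, Car 106→Request R1, Car 12→Request R2, Car 85→Request R6, Car 31→Request R7 = $250.
Swapping Car 31↔Car 44 (Car 31→Request R5 $18, Car 44→Request R6 $53) loses 25.
Car 85's own top request is Request R6 ($57), but forcing Car 85→Request R6 and reassigning the rest optimally gives only $250 — worse by 2.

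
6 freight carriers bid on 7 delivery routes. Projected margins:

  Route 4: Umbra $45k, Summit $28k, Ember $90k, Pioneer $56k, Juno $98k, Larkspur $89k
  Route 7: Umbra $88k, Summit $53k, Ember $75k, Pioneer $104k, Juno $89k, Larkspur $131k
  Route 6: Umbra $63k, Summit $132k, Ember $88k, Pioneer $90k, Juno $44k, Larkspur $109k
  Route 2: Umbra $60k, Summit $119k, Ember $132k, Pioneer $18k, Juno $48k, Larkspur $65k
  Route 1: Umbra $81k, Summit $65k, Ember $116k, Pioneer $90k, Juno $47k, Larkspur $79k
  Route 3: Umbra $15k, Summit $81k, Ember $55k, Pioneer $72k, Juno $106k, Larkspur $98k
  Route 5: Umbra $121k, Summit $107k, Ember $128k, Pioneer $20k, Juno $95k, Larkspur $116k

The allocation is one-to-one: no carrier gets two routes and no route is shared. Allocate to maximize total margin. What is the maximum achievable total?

Max total: $712k

Optimal: Umbra→Route 5 ($121k), Summit→Route 6 ($132k), Ember→Route 2 ($132k), Pioneer→Route 1 ($90k), Juno→Route 3 ($106k), Larkspur→Route 7 ($131k) — total 121+132+132+90+106+131 = $712k.
Column-greedy (each route in turn goes to its best remaining carrier) gives $598k, worse by 114.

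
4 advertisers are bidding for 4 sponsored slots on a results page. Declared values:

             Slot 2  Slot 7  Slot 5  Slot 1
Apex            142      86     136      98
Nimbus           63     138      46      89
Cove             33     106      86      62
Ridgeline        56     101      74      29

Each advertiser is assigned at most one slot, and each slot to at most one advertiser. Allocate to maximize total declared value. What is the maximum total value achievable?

Maximum total: $418

Optimal: Apex→Slot 2 ($142), Nimbus→Slot 1 ($89), Cove→Slot 5 ($86), Ridgeline→Slot 7 ($101) — total 142+89+86+101 = $418.
Column-greedy (each slot in turn goes to its best remaining advertiser) gives $395, worse by 23.
Next-best assignment: Apex→Slot 2, Nimbus→Slot 7, Cove→Slot 1, Ridgeline→Slot 5 = $416.
Checked against all permutations: $418 is optimal.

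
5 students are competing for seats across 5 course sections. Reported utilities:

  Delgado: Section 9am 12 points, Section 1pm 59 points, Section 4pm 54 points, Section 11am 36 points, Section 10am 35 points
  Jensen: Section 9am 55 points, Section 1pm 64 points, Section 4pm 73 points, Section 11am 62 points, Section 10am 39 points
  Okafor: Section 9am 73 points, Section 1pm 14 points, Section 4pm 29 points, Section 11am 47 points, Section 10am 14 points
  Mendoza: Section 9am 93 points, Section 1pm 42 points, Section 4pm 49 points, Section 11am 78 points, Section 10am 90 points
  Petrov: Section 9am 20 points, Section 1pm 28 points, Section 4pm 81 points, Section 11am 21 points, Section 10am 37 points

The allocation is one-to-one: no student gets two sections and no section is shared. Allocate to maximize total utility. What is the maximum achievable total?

Max total: 365 points

Optimal: Delgado→Section 1pm (59 points), Jensen→Section 11am (62 points), Okafor→Section 9am (73 points), Mendoza→Section 10am (90 points), Petrov→Section 4pm (81 points) — total 59+62+73+90+81 = 365 points.
Swapping Okafor↔Petrov (Okafor→Section 4pm 29 points, Petrov→Section 9am 20 points) loses 105.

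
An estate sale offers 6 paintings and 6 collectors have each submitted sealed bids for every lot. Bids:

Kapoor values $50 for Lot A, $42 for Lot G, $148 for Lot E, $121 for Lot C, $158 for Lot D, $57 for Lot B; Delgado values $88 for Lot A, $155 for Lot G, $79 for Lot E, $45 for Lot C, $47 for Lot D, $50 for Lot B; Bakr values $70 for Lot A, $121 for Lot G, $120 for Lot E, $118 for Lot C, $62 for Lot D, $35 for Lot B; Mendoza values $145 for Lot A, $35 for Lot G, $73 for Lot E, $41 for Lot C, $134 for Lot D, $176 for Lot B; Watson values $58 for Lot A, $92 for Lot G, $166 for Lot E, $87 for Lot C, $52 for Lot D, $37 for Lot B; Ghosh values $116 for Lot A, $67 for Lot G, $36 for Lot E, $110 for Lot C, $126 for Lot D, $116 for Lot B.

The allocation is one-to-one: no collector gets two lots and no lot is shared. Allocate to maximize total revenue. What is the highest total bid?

Treat this as an assignment problem: match each collector to one lot.
Optimal: Kapoor→Lot D ($158), Delgado→Lot G ($155), Bakr→Lot C ($118), Mendoza→Lot B ($176), Watson→Lot E ($166), Ghosh→Lot A ($116) — total 158+155+118+176+166+116 = $889.
Column-greedy (each lot in turn goes to its best remaining collector) gives $748, worse by 141.
Next-best assignment: Kapoor→Lot D, Delgado→Lot G, Bakr→Lot C, Mendoza→Lot A, Watson→Lot E, Ghosh→Lot B = $858.
Every other assignment is strictly worse.

Maximum total: $889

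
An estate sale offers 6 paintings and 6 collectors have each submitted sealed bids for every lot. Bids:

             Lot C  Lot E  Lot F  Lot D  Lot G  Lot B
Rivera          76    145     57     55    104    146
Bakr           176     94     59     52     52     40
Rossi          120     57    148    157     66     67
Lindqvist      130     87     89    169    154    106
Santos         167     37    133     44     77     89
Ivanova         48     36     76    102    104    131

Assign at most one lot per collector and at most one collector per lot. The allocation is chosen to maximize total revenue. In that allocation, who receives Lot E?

Rivera receives Lot E.

Optimal: Rivera→Lot E ($145), Bakr→Lot C ($176), Rossi→Lot D ($157), Lindqvist→Lot G ($154), Santos→Lot F ($133), Ivanova→Lot B ($131) — total 145+176+157+154+133+131 = $896.
Row-greedy (each collector in turn takes its best remaining lot) gives $802, worse by 94.
Rivera's own top lot is Lot B ($146), but forcing Rivera→Lot B and reassigning the rest optimally gives only $828 — worse by 68.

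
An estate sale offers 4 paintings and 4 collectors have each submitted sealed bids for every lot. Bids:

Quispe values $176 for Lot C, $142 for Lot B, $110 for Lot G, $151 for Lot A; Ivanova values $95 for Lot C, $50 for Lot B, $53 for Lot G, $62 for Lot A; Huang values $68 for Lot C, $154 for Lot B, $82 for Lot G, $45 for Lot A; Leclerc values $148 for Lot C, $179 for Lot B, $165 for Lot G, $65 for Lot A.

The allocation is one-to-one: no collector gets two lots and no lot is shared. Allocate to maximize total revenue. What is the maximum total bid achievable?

Max total: $565

Optimal: Quispe→Lot A ($151), Ivanova→Lot C ($95), Huang→Lot B ($154), Leclerc→Lot G ($165) — total 151+95+154+165 = $565.
Max-entry greedy (repeatedly take the single best remaining cell) gives $499, worse by 66.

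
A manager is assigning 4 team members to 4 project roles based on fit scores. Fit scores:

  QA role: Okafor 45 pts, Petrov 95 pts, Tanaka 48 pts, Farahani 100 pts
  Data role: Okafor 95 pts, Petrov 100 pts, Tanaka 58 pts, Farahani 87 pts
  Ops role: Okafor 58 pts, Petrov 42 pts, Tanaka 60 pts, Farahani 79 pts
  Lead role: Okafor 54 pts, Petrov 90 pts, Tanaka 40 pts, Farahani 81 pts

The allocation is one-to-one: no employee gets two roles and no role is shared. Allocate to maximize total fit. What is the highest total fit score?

Treat this as an assignment problem: match each employee to one role.
Optimal: Okafor→Data role (95 pts), Petrov→Lead role (90 pts), Tanaka→Ops role (60 pts), Farahani→QA role (100 pts) — total 95+90+60+100 = 345 pts.
Column-greedy (each role in turn goes to its best remaining employee) gives 314 pts, worse by 31.
Swapping Okafor↔Petrov (Okafor→Lead role 54 pts, Petrov→Data role 100 pts) loses 31.
No other one-to-one assignment exceeds 345 pts.

Maximum total: 345 pts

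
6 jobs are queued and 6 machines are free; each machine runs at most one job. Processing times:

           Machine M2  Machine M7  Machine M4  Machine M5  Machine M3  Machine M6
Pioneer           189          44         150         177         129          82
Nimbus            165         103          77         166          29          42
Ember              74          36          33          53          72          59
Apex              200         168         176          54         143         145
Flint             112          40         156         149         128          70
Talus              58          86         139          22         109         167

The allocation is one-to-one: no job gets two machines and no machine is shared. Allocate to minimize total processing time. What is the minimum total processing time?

This is the linear assignment problem.
Optimal: Pioneer→Machine M7 (44 min), Nimbus→Machine M3 (29 min), Ember→Machine M4 (33 min), Apex→Machine M5 (54 min), Flint→Machine M6 (70 min), Talus→Machine M2 (58 min) — total 44+29+33+54+70+58 = 288 min.
Min-entry greedy (repeatedly take the single cheapest remaining cell) gives 406 min, worse by 118.
Next-best assignment: Pioneer→Machine M6, Nimbus→Machine M3, Ember→Machine M4, Apex→Machine M5, Flint→Machine M7, Talus→Machine M2 = 296 min.
Swapping Pioneer↔Apex (Pioneer→Machine M5 177 min, Apex→Machine M7 168 min) adds 247.
Every other assignment is strictly worse.

Min total: 288 min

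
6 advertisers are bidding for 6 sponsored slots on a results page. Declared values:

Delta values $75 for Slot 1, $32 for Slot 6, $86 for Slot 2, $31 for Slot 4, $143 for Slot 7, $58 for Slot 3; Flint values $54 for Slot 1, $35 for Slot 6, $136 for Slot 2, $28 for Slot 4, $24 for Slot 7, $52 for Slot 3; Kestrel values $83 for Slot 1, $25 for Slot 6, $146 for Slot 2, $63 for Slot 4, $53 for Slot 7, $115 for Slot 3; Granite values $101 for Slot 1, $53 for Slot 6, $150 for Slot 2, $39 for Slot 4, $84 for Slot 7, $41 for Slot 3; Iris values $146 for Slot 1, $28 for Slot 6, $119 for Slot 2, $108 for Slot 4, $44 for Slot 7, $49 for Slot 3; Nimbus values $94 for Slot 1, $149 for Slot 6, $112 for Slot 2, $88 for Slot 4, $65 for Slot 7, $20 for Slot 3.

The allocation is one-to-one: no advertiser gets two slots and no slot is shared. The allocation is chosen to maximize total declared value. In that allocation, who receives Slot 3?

Treat this as an assignment problem: match each advertiser to one slot.
Optimal: Delta→Slot 7 ($143), Flint→Slot 2 ($136), Kestrel→Slot 3 ($115), Granite→Slot 1 ($101), Iris→Slot 4 ($108), Nimbus→Slot 6 ($149) — total 143+136+115+101+108+149 = $752.
Next-best assignment: Delta→Slot 7, Flint→Slot 4, Kestrel→Slot 3, Granite→Slot 2, Iris→Slot 1, Nimbus→Slot 6 = $731.
No other one-to-one assignment exceeds $752.
Kestrel's own top slot is Slot 2 ($146), but forcing Kestrel→Slot 2 and reassigning the rest optimally gives only $699 — worse by 53.

Kestrel receives Slot 3.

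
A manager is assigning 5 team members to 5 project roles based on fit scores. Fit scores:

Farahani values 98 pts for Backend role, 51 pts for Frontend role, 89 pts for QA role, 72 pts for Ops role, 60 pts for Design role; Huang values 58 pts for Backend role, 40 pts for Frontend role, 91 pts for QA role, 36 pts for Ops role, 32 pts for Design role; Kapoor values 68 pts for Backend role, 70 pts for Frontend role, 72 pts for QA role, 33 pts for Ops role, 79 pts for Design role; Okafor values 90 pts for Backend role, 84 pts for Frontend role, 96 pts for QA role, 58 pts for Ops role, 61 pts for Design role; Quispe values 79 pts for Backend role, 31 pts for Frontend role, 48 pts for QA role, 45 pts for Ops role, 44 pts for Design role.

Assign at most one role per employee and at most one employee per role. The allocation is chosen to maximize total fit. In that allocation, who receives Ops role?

Optimal: Farahani→Ops role (72 pts), Huang→QA role (91 pts), Kapoor→Design role (79 pts), Okafor→Frontend role (84 pts), Quispe→Backend role (79 pts) — total 72+91+79+84+79 = 405 pts.
Next-best assignment: Farahani→Backend role, Huang→QA role, Kapoor→Design role, Okafor→Frontend role, Quispe→Ops role = 397 pts.
No other one-to-one assignment exceeds 405 pts.
Farahani's own top role is Backend role (98 pts), but forcing Farahani→Backend role and reassigning the rest optimally gives only 397 pts — worse by 8.

Farahani receives Ops role.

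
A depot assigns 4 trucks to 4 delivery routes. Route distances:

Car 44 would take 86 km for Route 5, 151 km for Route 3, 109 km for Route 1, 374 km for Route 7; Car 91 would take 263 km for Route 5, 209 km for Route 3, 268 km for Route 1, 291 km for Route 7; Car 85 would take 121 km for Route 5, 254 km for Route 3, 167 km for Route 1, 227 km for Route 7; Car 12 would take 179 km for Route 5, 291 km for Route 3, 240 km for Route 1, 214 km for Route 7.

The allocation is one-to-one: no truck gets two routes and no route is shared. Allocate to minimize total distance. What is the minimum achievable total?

Minimum total: 653 km

This is the linear assignment problem.
Optimal: Car 44→Route 1 (109 km), Car 91→Route 3 (209 km), Car 85→Route 5 (121 km), Car 12→Route 7 (214 km) — total 109+209+121+214 = 653 km.
Min-entry greedy (repeatedly take the single cheapest remaining cell) gives 676 km, worse by 23.
Swapping Car 85↔Car 12 (Car 85→Route 7 227 km, Car 12→Route 5 179 km) adds 71.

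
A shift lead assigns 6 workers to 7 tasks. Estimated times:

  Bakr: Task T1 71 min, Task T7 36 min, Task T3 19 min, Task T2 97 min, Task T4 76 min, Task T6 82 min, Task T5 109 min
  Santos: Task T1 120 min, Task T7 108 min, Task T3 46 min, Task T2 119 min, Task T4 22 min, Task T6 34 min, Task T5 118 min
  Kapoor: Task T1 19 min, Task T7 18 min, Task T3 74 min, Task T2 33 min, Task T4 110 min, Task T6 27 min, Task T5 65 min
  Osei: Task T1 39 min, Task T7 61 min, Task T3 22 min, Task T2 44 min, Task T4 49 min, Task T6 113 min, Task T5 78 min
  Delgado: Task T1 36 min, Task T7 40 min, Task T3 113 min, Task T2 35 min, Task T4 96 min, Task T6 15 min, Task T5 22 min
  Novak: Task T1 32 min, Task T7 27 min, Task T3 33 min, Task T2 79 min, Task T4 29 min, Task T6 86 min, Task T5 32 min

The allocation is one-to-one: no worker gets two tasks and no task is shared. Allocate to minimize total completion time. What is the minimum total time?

Min total: 145 min

Optimal: Bakr→Task T3 (19 min), Santos→Task T4 (22 min), Kapoor→Task T7 (18 min), Osei→Task T1 (39 min), Delgado→Task T6 (15 min), Novak→Task T5 (32 min) — total 19+22+18+39+15+32 = 145 min.
Min-entry greedy (repeatedly take the single cheapest remaining cell) gives 150 min, worse by 5.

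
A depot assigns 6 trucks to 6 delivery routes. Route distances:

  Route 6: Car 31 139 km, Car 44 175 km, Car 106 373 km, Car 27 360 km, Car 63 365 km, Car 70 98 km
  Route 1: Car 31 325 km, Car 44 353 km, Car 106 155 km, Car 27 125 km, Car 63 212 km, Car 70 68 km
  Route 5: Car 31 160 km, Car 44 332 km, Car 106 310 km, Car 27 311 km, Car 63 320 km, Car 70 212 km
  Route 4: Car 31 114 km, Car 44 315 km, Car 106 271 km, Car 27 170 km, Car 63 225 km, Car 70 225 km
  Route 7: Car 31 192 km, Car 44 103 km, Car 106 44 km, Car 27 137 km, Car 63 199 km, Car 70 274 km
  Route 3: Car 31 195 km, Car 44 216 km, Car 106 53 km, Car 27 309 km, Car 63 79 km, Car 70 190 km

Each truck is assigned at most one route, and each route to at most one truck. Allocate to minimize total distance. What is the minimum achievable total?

Optimal: Car 31→Route 5 (160 km), Car 44→Route 6 (175 km), Car 106→Route 7 (44 km), Car 27→Route 4 (170 km), Car 63→Route 3 (79 km), Car 70→Route 1 (68 km) — total 160+175+44+170+79+68 = 696 km.
Swapping Car 31↔Car 70 (Car 31→Route 1 325 km, Car 70→Route 5 212 km) adds 309.
Checked against all permutations: 696 km is optimal.

Min total: 696 km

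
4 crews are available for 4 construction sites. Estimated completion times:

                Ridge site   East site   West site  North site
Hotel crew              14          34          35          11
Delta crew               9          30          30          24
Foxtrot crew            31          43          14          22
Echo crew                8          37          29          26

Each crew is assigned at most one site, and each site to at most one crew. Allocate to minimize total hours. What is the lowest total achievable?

Min total: 63 hours

This is a one-to-one assignment (minimum-cost bipartite matching).
Optimal: Hotel crew→North site (11 hours), Delta crew→East site (30 hours), Foxtrot crew→West site (14 hours), Echo crew→Ridge site (8 hours) — total 11+30+14+8 = 63 hours.
Row-greedy (each crew in turn takes its cheapest remaining site) gives 71 hours, worse by 8.
Next-best assignment: Hotel crew→North site, Delta crew→Ridge site, Foxtrot crew→West site, Echo crew→East site = 71 hours.
Every other assignment is strictly worse.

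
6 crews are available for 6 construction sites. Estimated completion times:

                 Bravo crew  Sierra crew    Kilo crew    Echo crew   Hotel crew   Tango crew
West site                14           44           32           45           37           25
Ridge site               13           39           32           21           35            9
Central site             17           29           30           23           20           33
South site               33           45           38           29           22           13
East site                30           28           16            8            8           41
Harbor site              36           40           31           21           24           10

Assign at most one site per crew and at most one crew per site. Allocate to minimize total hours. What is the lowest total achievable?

Min total: 111 hours

Treat this as an assignment problem: match each crew to one site.
Optimal: Bravo crew→West site (14 hours), Sierra crew→Central site (29 hours), Kilo crew→East site (16 hours), Echo crew→Harbor site (21 hours), Hotel crew→South site (22 hours), Tango crew→Ridge site (9 hours) — total 14+29+16+21+22+9 = 111 hours.
Min-entry greedy (repeatedly take the single cheapest remaining cell) gives 127 hours, worse by 16.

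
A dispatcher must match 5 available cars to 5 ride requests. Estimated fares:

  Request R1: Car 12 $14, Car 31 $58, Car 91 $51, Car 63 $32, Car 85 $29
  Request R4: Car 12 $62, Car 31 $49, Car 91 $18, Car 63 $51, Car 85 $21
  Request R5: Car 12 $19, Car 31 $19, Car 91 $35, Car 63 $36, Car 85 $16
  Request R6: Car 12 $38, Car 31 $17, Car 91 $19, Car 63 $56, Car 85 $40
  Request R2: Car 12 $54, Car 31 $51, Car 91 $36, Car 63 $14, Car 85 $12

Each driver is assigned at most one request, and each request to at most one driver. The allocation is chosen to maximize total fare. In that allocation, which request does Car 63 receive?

This is a one-to-one assignment (maximum-weight bipartite matching).
Optimal: Car 12→Request R4 ($62), Car 31→Request R2 ($51), Car 91→Request R1 ($51), Car 63→Request R5 ($36), Car 85→Request R6 ($40) — total 62+51+51+36+40 = $240.
Column-greedy (each request in turn goes to its best remaining driver) gives $232, worse by 8.
Swapping Car 91↔Car 63 (Car 91→Request R5 $35, Car 63→Request R1 $32) loses 20.
No other one-to-one assignment exceeds $240.
Car 63's own top request is Request R6 ($56), but forcing Car 63→Request R6 and reassigning the rest optimally gives only $236 — worse by 4.

Car 63 receives Request R5.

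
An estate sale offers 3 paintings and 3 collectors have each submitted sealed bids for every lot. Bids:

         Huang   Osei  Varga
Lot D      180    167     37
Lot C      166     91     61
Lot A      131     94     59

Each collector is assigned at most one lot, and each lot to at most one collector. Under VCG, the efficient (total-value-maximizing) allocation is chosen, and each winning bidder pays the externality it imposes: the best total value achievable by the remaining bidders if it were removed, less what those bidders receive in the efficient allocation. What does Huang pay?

Huang pays $2.

Efficient allocation: Huang→Lot C ($166), Osei→Lot D ($167), Varga→Lot A ($59); total welfare W = $392.
Huang receives Lot C at value $166, so the others get W − 166 = $226.
Without Huang: best allocation of the remaining 2 bidders over all 3 lots is Osei→Lot D ($167), Varga→Lot C ($61), total $228.
VCG payment = (others' best without Huang) − (others' welfare with Huang) = 228 − 226 = $2.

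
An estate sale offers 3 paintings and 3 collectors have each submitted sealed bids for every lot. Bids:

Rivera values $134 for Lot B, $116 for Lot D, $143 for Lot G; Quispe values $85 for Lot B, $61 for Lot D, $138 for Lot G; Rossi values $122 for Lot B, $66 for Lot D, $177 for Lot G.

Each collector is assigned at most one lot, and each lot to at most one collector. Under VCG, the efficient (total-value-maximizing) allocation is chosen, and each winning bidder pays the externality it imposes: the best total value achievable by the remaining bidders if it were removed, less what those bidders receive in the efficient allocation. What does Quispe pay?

Quispe pays $18.

Efficient allocation: Rivera→Lot D ($116), Quispe→Lot B ($85), Rossi→Lot G ($177); total welfare W = $378.
Quispe receives Lot B at value $85, so the others get W − 85 = $293.
Without Quispe: best allocation of the remaining 2 bidders over all 3 lots is Rivera→Lot B ($134), Rossi→Lot G ($177), total $311.
VCG payment = (others' best without Quispe) − (others' welfare with Quispe) = 311 − 293 = $18.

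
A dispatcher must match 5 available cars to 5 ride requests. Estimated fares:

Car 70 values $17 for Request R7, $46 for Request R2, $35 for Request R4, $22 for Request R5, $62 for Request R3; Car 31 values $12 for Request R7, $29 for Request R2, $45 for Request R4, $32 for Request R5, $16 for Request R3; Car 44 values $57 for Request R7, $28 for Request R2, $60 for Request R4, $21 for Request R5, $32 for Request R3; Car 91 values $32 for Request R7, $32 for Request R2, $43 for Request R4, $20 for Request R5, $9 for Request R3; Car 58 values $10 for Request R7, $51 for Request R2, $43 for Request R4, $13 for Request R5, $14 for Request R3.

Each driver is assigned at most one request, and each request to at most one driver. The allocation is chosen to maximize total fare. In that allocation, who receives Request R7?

Optimal: Car 70→Request R3 ($62), Car 31→Request R5 ($32), Car 44→Request R7 ($57), Car 91→Request R4 ($43), Car 58→Request R2 ($51) — total 62+32+57+43+51 = $245.
Swapping Car 70↔Car 44 (Car 70→Request R7 $17, Car 44→Request R3 $32) loses 70.
Car 44's own top request is Request R4 ($60), but forcing Car 44→Request R4 and reassigning the rest optimally gives only $237 — worse by 8.

Car 44 receives Request R7.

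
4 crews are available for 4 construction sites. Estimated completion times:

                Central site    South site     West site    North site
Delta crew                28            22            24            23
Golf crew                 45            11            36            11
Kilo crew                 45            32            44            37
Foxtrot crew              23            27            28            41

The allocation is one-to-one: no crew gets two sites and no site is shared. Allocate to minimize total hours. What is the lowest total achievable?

Optimal: Delta crew→West site (24 hours), Golf crew→North site (11 hours), Kilo crew→South site (32 hours), Foxtrot crew→Central site (23 hours) — total 24+11+32+23 = 90 hours.
Min-entry greedy (repeatedly take the single cheapest remaining cell) gives 101 hours, worse by 11.

Minimum total: 90 hours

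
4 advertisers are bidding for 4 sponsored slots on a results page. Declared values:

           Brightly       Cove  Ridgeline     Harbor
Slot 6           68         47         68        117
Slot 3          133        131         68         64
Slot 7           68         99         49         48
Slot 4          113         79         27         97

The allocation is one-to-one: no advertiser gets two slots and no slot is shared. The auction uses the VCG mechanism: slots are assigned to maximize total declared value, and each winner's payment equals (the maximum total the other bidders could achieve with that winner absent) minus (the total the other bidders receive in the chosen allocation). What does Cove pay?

Efficient allocation: Brightly→Slot 4 ($113), Cove→Slot 3 ($131), Ridgeline→Slot 7 ($49), Harbor→Slot 6 ($117); total welfare W = $410.
Cove receives Slot 3 at value $131, so the others get W − 131 = $279.
Without Cove: best allocation of the remaining 3 bidders over all 4 slots is Brightly→Slot 3 ($133), Ridgeline→Slot 7 ($49), Harbor→Slot 6 ($117), total $299.
VCG payment = (others' best without Cove) − (others' welfare with Cove) = 299 − 279 = $20.

Cove pays $20.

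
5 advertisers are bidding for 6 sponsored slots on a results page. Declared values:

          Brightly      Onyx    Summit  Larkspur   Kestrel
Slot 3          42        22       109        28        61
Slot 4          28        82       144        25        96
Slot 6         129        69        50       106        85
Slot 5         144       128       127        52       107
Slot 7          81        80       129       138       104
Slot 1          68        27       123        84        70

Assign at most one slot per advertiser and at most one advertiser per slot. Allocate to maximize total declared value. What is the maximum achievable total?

Maximum total: $614

This is the linear assignment problem.
Optimal: Brightly→Slot 6 ($129), Onyx→Slot 5 ($128), Summit→Slot 1 ($123), Larkspur→Slot 7 ($138), Kestrel→Slot 4 ($96) — total 129+128+123+138+96 = $614.
Row-greedy (each advertiser in turn takes its best remaining slot) gives $531, worse by 83.
Every other assignment is strictly worse.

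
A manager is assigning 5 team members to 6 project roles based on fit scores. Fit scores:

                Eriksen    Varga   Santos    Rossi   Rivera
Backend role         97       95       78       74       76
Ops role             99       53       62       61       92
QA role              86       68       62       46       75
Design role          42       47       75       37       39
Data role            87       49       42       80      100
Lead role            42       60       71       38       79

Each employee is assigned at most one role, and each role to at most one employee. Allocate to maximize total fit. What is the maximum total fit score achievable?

Max total: 428 pts

Optimal: Eriksen→Ops role (99 pts), Varga→Backend role (95 pts), Santos→Design role (75 pts), Rossi→Data role (80 pts), Rivera→Lead role (79 pts) — total 99+95+75+80+79 = 428 pts.
Column-greedy (each role in turn goes to its best remaining employee) gives 412 pts, worse by 16.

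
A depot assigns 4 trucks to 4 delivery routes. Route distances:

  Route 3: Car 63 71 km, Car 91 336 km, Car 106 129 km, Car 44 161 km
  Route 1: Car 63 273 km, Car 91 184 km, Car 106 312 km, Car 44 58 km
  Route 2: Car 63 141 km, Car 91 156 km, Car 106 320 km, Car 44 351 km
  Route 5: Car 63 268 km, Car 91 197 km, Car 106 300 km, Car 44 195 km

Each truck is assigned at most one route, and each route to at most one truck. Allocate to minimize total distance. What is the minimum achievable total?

Optimal: Car 63→Route 2 (141 km), Car 91→Route 5 (197 km), Car 106→Route 3 (129 km), Car 44→Route 1 (58 km) — total 141+197+129+58 = 525 km.
Next-best assignment: Car 63→Route 3, Car 91→Route 2, Car 106→Route 5, Car 44→Route 1 = 585 km.
Swapping Car 44↔Car 63 (Car 44→Route 2 351 km, Car 63→Route 1 273 km) adds 425.

Minimum total: 525 km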